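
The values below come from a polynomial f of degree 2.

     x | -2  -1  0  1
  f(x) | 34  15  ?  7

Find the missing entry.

6

The 3 known points determine the degree-2 polynomial uniquely.
Write f(x) = ax^2 + bx + c. Substituting each data point gives a linear system:
  4a - 2b + c = 34
  a - b + c = 15
  a + b + c = 7
Solving the system yields a = 5, b = -4, c = 6.
So f(x) = 5x^2 - 4x + 6.
Then f(0) = 6.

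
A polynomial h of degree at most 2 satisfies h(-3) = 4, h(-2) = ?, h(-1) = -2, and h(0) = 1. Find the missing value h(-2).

-1

The 3 known points determine the degree-2 polynomial uniquely.
Write h(n) = an^2 + bn + c. Substituting each data point gives a linear system:
  9a - 3b + c = 4
  a - b + c = -2
  c = 1
Solving the system yields a = 2, b = 5, c = 1.
So h(n) = 2n^2 + 5n + 1.
Then h(-2) = -1.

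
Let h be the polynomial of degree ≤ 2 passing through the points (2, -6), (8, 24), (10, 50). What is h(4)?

Using the Lagrange interpolation formula with nodes 2, 8, 10:
  L_0(u) = (u - 8)(u - 10) / 48
  L_1(u) = (u - 2)(u - 10) / -12
  L_2(u) = (u - 2)(u - 8) / 16
Then h(u) = -6·L_0(u) + 24·L_1(u) + 50·L_2(u).
Expanding and collecting terms gives h(u) = u² - 5u.
Evaluating at u = 4: h(4) = -4.

-4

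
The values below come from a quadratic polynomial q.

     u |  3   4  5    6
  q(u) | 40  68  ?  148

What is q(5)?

104

The 3 known points determine the degree-2 polynomial uniquely.
Write q(u) = au^2 + bu + c. Substituting each data point gives a linear system:
  9a + 3b + c = 40
  16a + 4b + c = 68
  36a + 6b + c = 148
Solving the system yields a = 4, b = 0, c = 4.
So q(u) = 4u^2 + 4.
Then q(5) = 104.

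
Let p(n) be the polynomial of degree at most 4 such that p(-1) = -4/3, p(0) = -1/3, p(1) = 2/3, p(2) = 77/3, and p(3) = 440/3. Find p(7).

14132/3

Using the Lagrange interpolation formula with nodes -1, 0, 1, 2, 3:
  L_0(n) = n(n - 1)(n - 2)(n - 3) / 24
  L_1(n) = (n + 1)(n - 1)(n - 2)(n - 3) / -6
  L_2(n) = (n + 1)n(n - 2)(n - 3) / 4
  L_3(n) = (n + 1)n(n - 1)(n - 3) / -6
  L_4(n) = (n + 1)n(n - 1)(n - 2) / 24
Then p(n) = -4/3·L_0(n) - 1/3·L_1(n) + 2/3·L_2(n) + 77/3·L_3(n) + 440/3·L_4(n).
Expanding and collecting terms gives p(n) = 2n^4 - 2n^2 + n - 1/3.
Evaluating at n = 7: p(7) = 14132/3.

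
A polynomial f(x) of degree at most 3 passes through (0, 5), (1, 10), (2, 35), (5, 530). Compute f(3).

110

Write f(x) = ax^3 + bx^2 + cx + d. Substituting each data point gives a linear system:
  d = 5
  a + b + c + d = 10
  8a + 4b + 2c + d = 35
  125a + 25b + 5c + d = 530
Solving the system yields a = 5, b = -5, c = 5, d = 5.
So f(x) = 5x^3 - 5x^2 + 5x + 5.
Then f(3) = 110.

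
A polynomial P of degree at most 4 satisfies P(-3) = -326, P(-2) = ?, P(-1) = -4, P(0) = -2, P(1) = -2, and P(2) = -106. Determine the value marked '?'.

On equispaced nodes a degree-4 polynomial has vanishing fifth forward difference, so
  - P(-3) + 5·P(-2) - 10·P(-1) + 10·P(0) - 5·P(1) + P(2) = 0.
Substituting the known values and solving for P(-2):
  5·P(-2) = -250
  P(-2) = -50.

-50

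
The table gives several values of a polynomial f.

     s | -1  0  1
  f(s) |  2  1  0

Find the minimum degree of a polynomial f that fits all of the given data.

1

Forward differences of the values at s = -1, 0, 1:
  f  : 2  1  0
  Δ  : -1  -1
  Δ^2: 0
The first differences are constant (-1) and nonzero, while all higher differences vanish, so the minimal degree is 1.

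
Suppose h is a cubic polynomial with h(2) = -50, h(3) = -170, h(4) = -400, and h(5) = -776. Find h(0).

Write h(s) = as^3 + bs^2 + cs + d. Substituting each data point gives a linear system:
  8a + 4b + 2c + d = -50
  27a + 9b + 3c + d = -170
  64a + 16b + 4c + d = -400
  125a + 25b + 5c + d = -776
Solving the system yields a = -6, b = -1, c = -1, d = 4.
So h(s) = -6s^3 - s^2 - s + 4.
Then h(0) = 4.

4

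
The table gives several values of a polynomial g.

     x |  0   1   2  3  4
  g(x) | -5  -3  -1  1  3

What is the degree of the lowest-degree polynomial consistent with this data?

1

Forward differences of the values at x = 0, 1, 2, 3, 4:
  g  : -5  -3  -1  1  3
  Δ  : 2  2  2  2
  Δ^2: 0  0  0
  Δ^3: 0  0
  Δ^4: 0
The first differences are constant (2) and nonzero, while all higher differences vanish, so the minimal degree is 1.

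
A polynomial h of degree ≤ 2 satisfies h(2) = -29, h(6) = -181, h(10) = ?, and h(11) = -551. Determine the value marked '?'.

The 3 known points determine the degree-2 polynomial uniquely.
Write h(s) = as^2 + bs + c. Substituting each data point gives a linear system:
  4a + 2b + c = -29
  36a + 6b + c = -181
  121a + 11b + c = -551
Solving the system yields a = -4, b = -6, c = -1.
So h(s) = -4s² - 6s - 1.
Then h(10) = -461.

-461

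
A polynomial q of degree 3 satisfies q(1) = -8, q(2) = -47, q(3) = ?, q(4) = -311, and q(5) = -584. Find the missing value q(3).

The 4 known points determine the degree-3 polynomial uniquely.
Write q(s) = as^3 + bs^2 + cs + d. Substituting each data point gives a linear system:
  a + b + c + d = -8
  8a + 4b + 2c + d = -47
  64a + 16b + 4c + d = -311
  125a + 25b + 5c + d = -584
Solving the system yields a = -4, b = -3, c = -2, d = 1.
So q(s) = -4s^3 - 3s^2 - 2s + 1.
Then q(3) = -140.

-140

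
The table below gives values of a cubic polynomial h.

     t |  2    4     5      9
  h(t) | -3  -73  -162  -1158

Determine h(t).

h(t) = -2t^3 + 4t^2 - 3t + 3

Using the Lagrange interpolation formula with nodes 2, 4, 5, 9:
  L_0(t) = (t - 4)(t - 5)(t - 9) / -42
  L_1(t) = (t - 2)(t - 5)(t - 9) / 10
  L_2(t) = (t - 2)(t - 4)(t - 9) / -12
  L_3(t) = (t - 2)(t - 4)(t - 5) / 140
Then h(t) = -3·L_0(t) - 73·L_1(t) - 162·L_2(t) - 1158·L_3(t).
Expanding and collecting terms gives h(t) = -2t³ + 4t² - 3t + 3.
Check: h(4) = -73. ✓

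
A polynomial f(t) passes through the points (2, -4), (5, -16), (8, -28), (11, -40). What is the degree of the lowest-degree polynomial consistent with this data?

1

Forward differences of the values at t = 2, 5, 8, 11:
  f  : -4  -16  -28  -40
  Δ  : -12  -12  -12
  Δ^2: 0  0
  Δ^3: 0
The first differences are constant (-12) and nonzero, while all higher differences vanish, so the minimal degree is 1.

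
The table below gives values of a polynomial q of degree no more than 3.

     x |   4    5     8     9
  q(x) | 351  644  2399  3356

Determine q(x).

q(x) = 4x^3 + 5x^2 + 4x - 1

Write q(x) = ax^3 + bx^2 + cx + d. Substituting each data point gives a linear system:
  64a + 16b + 4c + d = 351
  125a + 25b + 5c + d = 644
  512a + 64b + 8c + d = 2399
  729a + 81b + 9c + d = 3356
Solving the system yields a = 4, b = 5, c = 4, d = -1.
So q(x) = 4x^3 + 5x^2 + 4x - 1.
Check: q(4) = 351. ✓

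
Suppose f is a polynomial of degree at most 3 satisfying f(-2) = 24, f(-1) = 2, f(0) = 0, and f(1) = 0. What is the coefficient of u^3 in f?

Write f(u) = au^3 + bu^2 + cu + d. Substituting each data point gives a linear system:
  -8a + 4b - 2c + d = 24
  -a + b - c + d = 2
  d = 0
  a + b + c + d = 0
Solving the system yields a = -3, b = 1, c = 2, d = 0.
So f(u) = -3u³ + u² + 2u.
The leading coefficient is -3.

-3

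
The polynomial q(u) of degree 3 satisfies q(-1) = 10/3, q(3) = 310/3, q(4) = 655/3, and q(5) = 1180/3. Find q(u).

q(u) = 2u^3 + 6u^2 - u - 5/3

Write q(u) = au^3 + bu^2 + cu + d. Substituting each data point gives a linear system:
  -a + b - c + d = 10/3
  27a + 9b + 3c + d = 310/3
  64a + 16b + 4c + d = 655/3
  125a + 25b + 5c + d = 1180/3
Solving the system yields a = 2, b = 6, c = -1, d = -5/3.
So q(u) = 2u^3 + 6u^2 - u - 5/3.
Check: q(3) = 310/3. ✓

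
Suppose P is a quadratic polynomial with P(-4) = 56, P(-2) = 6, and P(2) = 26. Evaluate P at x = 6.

206

Write P(x) = ax^2 + bx + c. Substituting each data point gives a linear system:
  16a - 4b + c = 56
  4a - 2b + c = 6
  4a + 2b + c = 26
Solving the system yields a = 5, b = 5, c = -4.
So P(x) = 5x^2 + 5x - 4.
Then P(6) = 206.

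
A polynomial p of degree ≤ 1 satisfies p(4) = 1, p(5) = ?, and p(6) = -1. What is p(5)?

0

On equispaced nodes a degree-1 polynomial has vanishing second forward difference, so
  p(4) - 2·p(5) + p(6) = 0.
Substituting the known values and solving for p(5):
  -2·p(5) = 0
  p(5) = 0.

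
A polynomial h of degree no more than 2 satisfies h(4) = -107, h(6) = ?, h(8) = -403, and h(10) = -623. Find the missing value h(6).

The 3 known points determine the degree-2 polynomial uniquely.
Write h(x) = ax^2 + bx + c. Substituting each data point gives a linear system:
  16a + 4b + c = -107
  64a + 8b + c = -403
  100a + 10b + c = -623
Solving the system yields a = -6, b = -2, c = -3.
So h(x) = -6x^2 - 2x - 3.
Then h(6) = -231.

-231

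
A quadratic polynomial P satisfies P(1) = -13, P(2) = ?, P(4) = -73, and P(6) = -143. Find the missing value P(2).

The 3 known points determine the degree-2 polynomial uniquely.
Write P(n) = an^2 + bn + c. Substituting each data point gives a linear system:
  a + b + c = -13
  16a + 4b + c = -73
  36a + 6b + c = -143
Solving the system yields a = -3, b = -5, c = -5.
So P(n) = -3n² - 5n - 5.
Then P(2) = -27.

-27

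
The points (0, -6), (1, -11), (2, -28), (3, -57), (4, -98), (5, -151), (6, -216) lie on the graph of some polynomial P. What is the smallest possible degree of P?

2

Forward differences of the values at t = 0, 1, 2, 3, 4, 5, 6:
  P  : -6  -11  -28  -57  -98  -151  -216
  Δ  : -5  -17  -29  -41  -53  -65
  Δ^2: -12  -12  -12  -12  -12
  Δ^3: 0  0  0  0
  Δ^4: 0  0  0
  Δ^5: 0  0
  Δ^6: 0
The second differences are constant (-12) and nonzero, while all higher differences vanish, so the minimal degree is 2.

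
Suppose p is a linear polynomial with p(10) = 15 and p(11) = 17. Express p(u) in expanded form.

Using the Lagrange interpolation formula with nodes 10, 11:
  L_0(u) = (u - 11) / -1
  L_1(u) = (u - 10) / 1
Then p(u) = 15·L_0(u) + 17·L_1(u).
Expanding and collecting terms gives p(u) = 2u - 5.
Check: p(10) = 15. ✓

p(u) = 2u - 5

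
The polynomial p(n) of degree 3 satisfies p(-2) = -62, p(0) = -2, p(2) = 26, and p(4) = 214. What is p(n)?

Write p(n) = an^3 + bn^2 + cn + d. Substituting each data point gives a linear system:
  -8a + 4b - 2c + d = -62
  d = -2
  8a + 4b + 2c + d = 26
  64a + 16b + 4c + d = 214
Solving the system yields a = 4, b = -4, c = 6, d = -2.
So p(n) = 4n^3 - 4n^2 + 6n - 2.
Check: p(2) = 26. ✓

p(n) = 4n^3 - 4n^2 + 6n - 2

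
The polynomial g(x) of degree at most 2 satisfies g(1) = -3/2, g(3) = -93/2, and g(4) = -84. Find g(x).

Using the Lagrange interpolation formula with nodes 1, 3, 4:
  L_0(x) = (x - 3)(x - 4) / 6
  L_1(x) = (x - 1)(x - 4) / -2
  L_2(x) = (x - 1)(x - 3) / 3
Then g(x) = -3/2·L_0(x) - 93/2·L_1(x) - 84·L_2(x).
Expanding and collecting terms gives g(x) = -5x^2 - (5/2)x + 6.
Check: g(1) = -3/2. ✓

g(x) = -5x^2 - (5/2)x + 6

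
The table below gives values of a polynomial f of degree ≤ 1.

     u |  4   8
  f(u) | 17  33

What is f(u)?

f(u) = 4u + 1

Write f(u) = au + b. Substituting each data point gives a linear system:
  4a + b = 17
  8a + b = 33
Solving the system yields a = 4, b = 1.
So f(u) = 4u + 1.
Check: f(8) = 33. ✓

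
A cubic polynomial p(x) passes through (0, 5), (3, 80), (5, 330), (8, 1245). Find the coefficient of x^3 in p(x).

2

Write p(x) = ax^3 + bx^2 + cx + d. Substituting each data point gives a linear system:
  d = 5
  27a + 9b + 3c + d = 80
  125a + 25b + 5c + d = 330
  512a + 64b + 8c + d = 1245
Solving the system yields a = 2, b = 4, c = -5, d = 5.
So p(x) = 2x^3 + 4x^2 - 5x + 5.
The leading coefficient is 2.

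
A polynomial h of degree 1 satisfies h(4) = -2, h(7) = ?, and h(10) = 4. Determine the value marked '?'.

1

On equispaced nodes a degree-1 polynomial has vanishing second forward difference, so
  h(4) - 2·h(7) + h(10) = 0.
Substituting the known values and solving for h(7):
  -2·h(7) = -2
  h(7) = 1.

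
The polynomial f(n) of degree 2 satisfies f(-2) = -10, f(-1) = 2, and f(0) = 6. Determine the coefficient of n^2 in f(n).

Write f(n) = an^2 + bn + c. Substituting each data point gives a linear system:
  4a - 2b + c = -10
  a - b + c = 2
  c = 6
Solving the system yields a = -4, b = 0, c = 6.
So f(n) = -4n^2 + 6.
The leading coefficient is -4.

-4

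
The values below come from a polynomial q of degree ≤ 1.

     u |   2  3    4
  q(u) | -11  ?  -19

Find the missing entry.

On equispaced nodes a degree-1 polynomial has vanishing second forward difference, so
  q(2) - 2·q(3) + q(4) = 0.
Substituting the known values and solving for q(3):
  -2·q(3) = 30
  q(3) = -15.

-15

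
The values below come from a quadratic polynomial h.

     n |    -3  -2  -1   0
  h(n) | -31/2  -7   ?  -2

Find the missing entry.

-5/2

The 3 known points determine the degree-2 polynomial uniquely.
Write h(n) = an^2 + bn + c. Substituting each data point gives a linear system:
  9a - 3b + c = -31/2
  4a - 2b + c = -7
  c = -2
Solving the system yields a = -2, b = -3/2, c = -2.
So h(n) = -2n^2 - (3/2)n - 2.
Then h(-1) = -5/2.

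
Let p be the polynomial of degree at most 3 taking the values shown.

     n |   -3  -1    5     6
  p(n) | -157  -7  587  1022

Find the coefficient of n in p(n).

Write p(n) = an^3 + bn^2 + cn + d. Substituting each data point gives a linear system:
  -27a + 9b - 3c + d = -157
  -a + b - c + d = -7
  125a + 25b + 5c + d = 587
  216a + 36b + 6c + d = 1022
Solving the system yields a = 5, b = -2, c = 2, d = 2.
So p(n) = 5n³ - 2n² + 2n + 2.
The coefficient of n is 2.

2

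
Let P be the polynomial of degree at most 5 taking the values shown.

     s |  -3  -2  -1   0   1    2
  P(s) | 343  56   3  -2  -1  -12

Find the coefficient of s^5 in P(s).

-1

Write P(s) = as^5 + bs^4 + cs^3 + ds^2 + es + k. Substituting each data point gives a linear system:
  -243a + 81b - 27c + 9d - 3e + k = 343
  -32a + 16b - 8c + 4d - 2e + k = 56
  -a + b - c + d - e + k = 3
  k = -2
  a + b + c + d + e + k = -1
  32a + 16b + 8c + 4d + 2e + k = -12
Solving the system yields a = -1, b = 1, c = 0, d = 2, e = -1, k = -2.
So P(s) = -s^5 + s^4 + 2s^2 - s - 2.
The leading coefficient is -1.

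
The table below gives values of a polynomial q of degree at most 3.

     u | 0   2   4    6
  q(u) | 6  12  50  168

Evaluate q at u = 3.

24

Using the Lagrange interpolation formula with nodes 0, 2, 4, 6:
  L_0(u) = (u - 2)(u - 4)(u - 6) / -48
  L_1(u) = u(u - 4)(u - 6) / 16
  L_2(u) = u(u - 2)(u - 6) / -16
  L_3(u) = u(u - 2)(u - 4) / 48
Then q(u) = 6·L_0(u) + 12·L_1(u) + 50·L_2(u) + 168·L_3(u).
Expanding and collecting terms gives q(u) = u³ - 2u² + 3u + 6.
Evaluating at u = 3: q(3) = 24.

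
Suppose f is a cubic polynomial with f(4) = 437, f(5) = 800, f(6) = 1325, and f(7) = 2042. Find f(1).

20

Forward differences of the values at s = 4, 5, 6, 7:
  f  : 437  800  1325  2042
  Δ  : 363  525  717
  Δ^2: 162  192
  Δ^3: 30
The third differences are constant, confirming degree 3.
Interpolating (Newton forward form) and evaluating at s = 1 gives f(1) = 20.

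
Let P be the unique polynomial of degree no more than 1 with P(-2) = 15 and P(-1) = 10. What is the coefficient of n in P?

Write P(n) = an + b. Substituting each data point gives a linear system:
  -2a + b = 15
  -a + b = 10
Solving the system yields a = -5, b = 5.
So P(n) = -5n + 5.
The leading coefficient is -5.

-5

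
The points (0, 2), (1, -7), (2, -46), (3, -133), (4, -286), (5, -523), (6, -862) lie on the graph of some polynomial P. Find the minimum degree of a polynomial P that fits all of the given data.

Forward differences of the values at x = 0, 1, 2, 3, 4, 5, 6:
  P  : 2  -7  -46  -133  -286  -523  -862
  Δ  : -9  -39  -87  -153  -237  -339
  Δ^2: -30  -48  -66  -84  -102
  Δ^3: -18  -18  -18  -18
  Δ^4: 0  0  0
  Δ^5: 0  0
  Δ^6: 0
The third differences are constant (-18) and nonzero, while all higher differences vanish, so the minimal degree is 3.

3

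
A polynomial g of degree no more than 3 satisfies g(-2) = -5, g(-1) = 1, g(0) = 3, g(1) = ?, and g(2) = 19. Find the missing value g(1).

On equispaced nodes a degree-3 polynomial has vanishing fourth forward difference, so
  g(-2) - 4·g(-1) + 6·g(0) - 4·g(1) + g(2) = 0.
Substituting the known values and solving for g(1):
  -4·g(1) = -28
  g(1) = 7.

7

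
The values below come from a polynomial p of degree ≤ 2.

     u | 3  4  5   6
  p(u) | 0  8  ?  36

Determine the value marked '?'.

The 3 known points determine the degree-2 polynomial uniquely.
Write p(u) = au^2 + bu + c. Substituting each data point gives a linear system:
  9a + 3b + c = 0
  16a + 4b + c = 8
  36a + 6b + c = 36
Solving the system yields a = 2, b = -6, c = 0.
So p(u) = 2u^2 - 6u.
Then p(5) = 20.

20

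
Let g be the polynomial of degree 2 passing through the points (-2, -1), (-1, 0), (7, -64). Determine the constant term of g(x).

Write g(x) = ax^2 + bx + c. Substituting each data point gives a linear system:
  4a - 2b + c = -1
  a - b + c = 0
  49a + 7b + c = -64
Solving the system yields a = -1, b = -2, c = -1.
So g(x) = -x² - 2x - 1.
The constant term is -1.

-1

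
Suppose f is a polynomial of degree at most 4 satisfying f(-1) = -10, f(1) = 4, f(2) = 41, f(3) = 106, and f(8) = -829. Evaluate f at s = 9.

Write f(s) = as^4 + bs^3 + cs^2 + ds + e. Substituting each data point gives a linear system:
  a - b + c - d + e = -10
  a + b + c + d + e = 4
  16a + 8b + 4c + 2d + e = 41
  81a + 27b + 9c + 3d + e = 106
  4096a + 512b + 64c + 8d + e = -829
Solving the system yields a = -1, b = 6, c = 3, d = 1, e = -5.
So f(s) = -s⁴ + 6s³ + 3s² + s - 5.
Then f(9) = -1940.

-1940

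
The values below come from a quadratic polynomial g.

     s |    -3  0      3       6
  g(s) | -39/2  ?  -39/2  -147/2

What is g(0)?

-3/2

On equispaced nodes a degree-2 polynomial has vanishing third forward difference, so
  - g(-3) + 3·g(0) - 3·g(3) + g(6) = 0.
Substituting the known values and solving for g(0):
  3·g(0) = -9/2
  g(0) = -3/2.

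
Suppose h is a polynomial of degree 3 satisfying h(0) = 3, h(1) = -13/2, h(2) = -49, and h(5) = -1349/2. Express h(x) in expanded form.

Write h(x) = ax^3 + bx^2 + cx + d. Substituting each data point gives a linear system:
  d = 3
  a + b + c + d = -13/2
  8a + 4b + 2c + d = -49
  125a + 25b + 5c + d = -1349/2
Solving the system yields a = -5, b = -3/2, c = -3, d = 3.
So h(x) = -5x^3 - (3/2)x^2 - 3x + 3.
Check: h(2) = -49. ✓

h(x) = -5x^3 - (3/2)x^2 - 3x + 3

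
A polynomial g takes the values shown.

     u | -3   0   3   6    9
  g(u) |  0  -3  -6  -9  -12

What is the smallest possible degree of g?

1

Forward differences of the values at u = -3, 0, 3, 6, 9:
  g  : 0  -3  -6  -9  -12
  Δ  : -3  -3  -3  -3
  Δ^2: 0  0  0
  Δ^3: 0  0
  Δ^4: 0
The first differences are constant (-3) and nonzero, while all higher differences vanish, so the minimal degree is 1.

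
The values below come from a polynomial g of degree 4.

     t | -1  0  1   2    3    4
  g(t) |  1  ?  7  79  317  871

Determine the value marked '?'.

-1

The 5 known points determine the degree-4 polynomial uniquely.
Write g(t) = at^4 + bt^3 + ct^2 + dt + e. Substituting each data point gives a linear system:
  a - b + c - d + e = 1
  a + b + c + d + e = 7
  16a + 8b + 4c + 2d + e = 79
  81a + 27b + 9c + 3d + e = 317
  256a + 64b + 16c + 4d + e = 871
Solving the system yields a = 2, b = 5, c = 3, d = -2, e = -1.
So g(t) = 2t^4 + 5t^3 + 3t^2 - 2t - 1.
Then g(0) = -1.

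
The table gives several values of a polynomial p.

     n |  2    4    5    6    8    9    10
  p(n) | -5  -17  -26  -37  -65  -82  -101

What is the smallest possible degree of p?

Divided differences on the nodes 2, 4, 5, 6, 8, 9, 10:
  order 0: -5  -17  -26  -37  -65  -82  -101
  order 1: -6  -9  -11  -14  -17  -19
  order 2: -1  -1  -1  -1  -1
  order 3: 0  0  0  0
  order 4: 0  0  0
  order 5: 0  0
  order 6: 0
The order-2 divided differences are all -1 (nonzero) and every higher order vanishes, so the data lies on a polynomial of degree exactly 2.

2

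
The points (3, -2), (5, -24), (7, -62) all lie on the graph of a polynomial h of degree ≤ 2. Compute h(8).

-87

Using the Lagrange interpolation formula with nodes 3, 5, 7:
  L_0(t) = (t - 5)(t - 7) / 8
  L_1(t) = (t - 3)(t - 7) / -4
  L_2(t) = (t - 3)(t - 5) / 8
Then h(t) = -2·L_0(t) - 24·L_1(t) - 62·L_2(t).
Expanding and collecting terms gives h(t) = -2t^2 + 5t + 1.
Evaluating at t = 8: h(8) = -87.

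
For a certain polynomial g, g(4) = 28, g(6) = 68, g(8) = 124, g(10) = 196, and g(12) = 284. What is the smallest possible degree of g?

2

Forward differences of the values at n = 4, 6, 8, 10, 12:
  g  : 28  68  124  196  284
  Δ  : 40  56  72  88
  Δ^2: 16  16  16
  Δ^3: 0  0
  Δ^4: 0
The second differences are constant (16) and nonzero, while all higher differences vanish, so the minimal degree is 2.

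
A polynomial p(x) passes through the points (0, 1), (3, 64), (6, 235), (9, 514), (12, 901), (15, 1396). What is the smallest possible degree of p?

Forward differences of the values at x = 0, 3, 6, 9, 12, 15:
  p  : 1  64  235  514  901  1396
  Δ  : 63  171  279  387  495
  Δ^2: 108  108  108  108
  Δ^3: 0  0  0
  Δ^4: 0  0
  Δ^5: 0
The second differences are constant (108) and nonzero, while all higher differences vanish, so the minimal degree is 2.

2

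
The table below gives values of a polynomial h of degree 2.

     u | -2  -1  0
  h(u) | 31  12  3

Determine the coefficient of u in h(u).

-4

Write h(u) = au^2 + bu + c. Substituting each data point gives a linear system:
  4a - 2b + c = 31
  a - b + c = 12
  c = 3
Solving the system yields a = 5, b = -4, c = 3.
So h(u) = 5u^2 - 4u + 3.
The coefficient of u is -4.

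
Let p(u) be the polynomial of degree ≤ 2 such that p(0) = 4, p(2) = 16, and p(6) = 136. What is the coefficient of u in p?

-2

Write p(u) = au^2 + bu + c. Substituting each data point gives a linear system:
  c = 4
  4a + 2b + c = 16
  36a + 6b + c = 136
Solving the system yields a = 4, b = -2, c = 4.
So p(u) = 4u^2 - 2u + 4.
The coefficient of u is -2.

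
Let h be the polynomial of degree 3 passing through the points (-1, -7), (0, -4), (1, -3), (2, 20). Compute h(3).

89

Forward differences of the values at t = -1, 0, 1, 2:
  h  : -7  -4  -3  20
  Δ  : 3  1  23
  Δ^2: -2  22
  Δ^3: 24
The third differences are constant, confirming degree 3.
Interpolating (Newton forward form) and evaluating at t = 3 gives h(3) = 89.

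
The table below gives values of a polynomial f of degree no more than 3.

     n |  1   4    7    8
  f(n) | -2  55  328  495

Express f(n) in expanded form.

f(n) = n^3 - 2n - 1

Write f(n) = an^3 + bn^2 + cn + d. Substituting each data point gives a linear system:
  a + b + c + d = -2
  64a + 16b + 4c + d = 55
  343a + 49b + 7c + d = 328
  512a + 64b + 8c + d = 495
Solving the system yields a = 1, b = 0, c = -2, d = -1.
So f(n) = n³ - 2n - 1.
Check: f(4) = 55. ✓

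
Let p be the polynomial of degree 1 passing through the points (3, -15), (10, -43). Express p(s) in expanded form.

p(s) = -4s - 3

Using the Lagrange interpolation formula with nodes 3, 10:
  L_0(s) = (s - 10) / -7
  L_1(s) = (s - 3) / 7
Then p(s) = -15·L_0(s) - 43·L_1(s).
Expanding and collecting terms gives p(s) = -4s - 3.
Check: p(3) = -15. ✓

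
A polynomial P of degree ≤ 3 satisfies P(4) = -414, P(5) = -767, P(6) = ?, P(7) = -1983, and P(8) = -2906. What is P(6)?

The 4 known points determine the degree-3 polynomial uniquely.
Write P(x) = ax^3 + bx^2 + cx + d. Substituting each data point gives a linear system:
  64a + 16b + 4c + d = -414
  125a + 25b + 5c + d = -767
  343a + 49b + 7c + d = -1983
  512a + 64b + 8c + d = -2906
Solving the system yields a = -5, b = -5, c = -3, d = -2.
So P(x) = -5x^3 - 5x^2 - 3x - 2.
Then P(6) = -1280.

-1280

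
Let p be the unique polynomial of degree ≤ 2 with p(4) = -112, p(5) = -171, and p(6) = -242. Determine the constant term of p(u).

Write p(u) = au^2 + bu + c. Substituting each data point gives a linear system:
  16a + 4b + c = -112
  25a + 5b + c = -171
  36a + 6b + c = -242
Solving the system yields a = -6, b = -5, c = 4.
So p(u) = -6u^2 - 5u + 4.
The constant term is 4.

4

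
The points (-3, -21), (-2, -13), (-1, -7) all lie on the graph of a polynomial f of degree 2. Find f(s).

f(s) = -s^2 + 3s - 3

Write f(s) = as^2 + bs + c. Substituting each data point gives a linear system:
  9a - 3b + c = -21
  4a - 2b + c = -13
  a - b + c = -7
Solving the system yields a = -1, b = 3, c = -3.
So f(s) = -s² + 3s - 3.
Check: f(-3) = -21. ✓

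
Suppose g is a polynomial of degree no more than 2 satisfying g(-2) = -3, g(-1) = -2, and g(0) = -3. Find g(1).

-6

Using the Lagrange interpolation formula with nodes -2, -1, 0:
  L_0(x) = (x + 1)x / 2
  L_1(x) = (x + 2)x / -1
  L_2(x) = (x + 2)(x + 1) / 2
Then g(x) = -3·L_0(x) - 2·L_1(x) - 3·L_2(x).
Expanding and collecting terms gives g(x) = -x² - 2x - 3.
Evaluating at x = 1: g(1) = -6.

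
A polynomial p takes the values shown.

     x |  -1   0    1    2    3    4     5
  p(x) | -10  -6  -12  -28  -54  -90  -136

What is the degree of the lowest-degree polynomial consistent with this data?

2

Forward differences of the values at x = -1, 0, 1, 2, 3, 4, 5:
  p  : -10  -6  -12  -28  -54  -90  -136
  Δ  : 4  -6  -16  -26  -36  -46
  Δ^2: -10  -10  -10  -10  -10
  Δ^3: 0  0  0  0
  Δ^4: 0  0  0
  Δ^5: 0  0
  Δ^6: 0
The second differences are constant (-10) and nonzero, while all higher differences vanish, so the minimal degree is 2.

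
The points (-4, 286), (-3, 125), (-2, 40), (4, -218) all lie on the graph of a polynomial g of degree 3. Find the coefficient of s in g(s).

1

Write g(s) = as^3 + bs^2 + cs + d. Substituting each data point gives a linear system:
  -64a + 16b - 4c + d = 286
  -27a + 9b - 3c + d = 125
  -8a + 4b - 2c + d = 40
  64a + 16b + 4c + d = -218
Solving the system yields a = -4, b = 2, c = 1, d = 2.
So g(s) = -4s³ + 2s² + s + 2.
The coefficient of s is 1.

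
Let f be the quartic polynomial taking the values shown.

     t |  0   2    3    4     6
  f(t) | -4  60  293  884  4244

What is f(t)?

Write f(t) = at^4 + bt^3 + ct^2 + dt + e. Substituting each data point gives a linear system:
  e = -4
  16a + 8b + 4c + 2d + e = 60
  81a + 27b + 9c + 3d + e = 293
  256a + 64b + 16c + 4d + e = 884
  1296a + 216b + 36c + 6d + e = 4244
Solving the system yields a = 3, b = 1, c = 5, d = -6, e = -4.
So f(t) = 3t⁴ + t³ + 5t² - 6t - 4.
Check: f(3) = 293. ✓

f(t) = 3t^4 + t^3 + 5t^2 - 6t - 4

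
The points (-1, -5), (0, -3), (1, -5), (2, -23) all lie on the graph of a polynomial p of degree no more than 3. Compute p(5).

-293

Write p(n) = an^3 + bn^2 + cn + d. Substituting each data point gives a linear system:
  -a + b - c + d = -5
  d = -3
  a + b + c + d = -5
  8a + 4b + 2c + d = -23
Solving the system yields a = -2, b = -2, c = 2, d = -3.
So p(n) = -2n^3 - 2n^2 + 2n - 3.
Then p(5) = -293.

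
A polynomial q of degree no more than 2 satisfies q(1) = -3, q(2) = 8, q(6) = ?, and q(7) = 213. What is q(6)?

152

The 3 known points determine the degree-2 polynomial uniquely.
Write q(x) = ax^2 + bx + c. Substituting each data point gives a linear system:
  a + b + c = -3
  4a + 2b + c = 8
  49a + 7b + c = 213
Solving the system yields a = 5, b = -4, c = -4.
So q(x) = 5x^2 - 4x - 4.
Then q(6) = 152.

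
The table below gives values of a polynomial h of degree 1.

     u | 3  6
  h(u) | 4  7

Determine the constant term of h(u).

Write h(u) = au + b. Substituting each data point gives a linear system:
  3a + b = 4
  6a + b = 7
Solving the system yields a = 1, b = 1.
So h(u) = u + 1.
The constant term is 1.

1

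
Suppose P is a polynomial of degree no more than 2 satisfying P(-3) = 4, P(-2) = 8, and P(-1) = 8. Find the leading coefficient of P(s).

Write P(s) = as^2 + bs + c. Substituting each data point gives a linear system:
  9a - 3b + c = 4
  4a - 2b + c = 8
  a - b + c = 8
Solving the system yields a = -2, b = -6, c = 4.
So P(s) = -2s² - 6s + 4.
The leading coefficient is -2.

-2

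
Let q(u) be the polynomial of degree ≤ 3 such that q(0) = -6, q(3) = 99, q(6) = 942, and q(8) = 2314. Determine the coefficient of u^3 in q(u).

5

Write q(u) = au^3 + bu^2 + cu + d. Substituting each data point gives a linear system:
  d = -6
  27a + 9b + 3c + d = 99
  216a + 36b + 6c + d = 942
  512a + 64b + 8c + d = 2314
Solving the system yields a = 5, b = -4, c = 2, d = -6.
So q(u) = 5u^3 - 4u^2 + 2u - 6.
The leading coefficient is 5.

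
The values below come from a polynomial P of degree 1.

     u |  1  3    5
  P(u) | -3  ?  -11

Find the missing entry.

The 2 known points determine the degree-1 polynomial uniquely.
Write P(u) = au + b. Substituting each data point gives a linear system:
  a + b = -3
  5a + b = -11
Solving the system yields a = -2, b = -1.
So P(u) = -2u - 1.
Then P(3) = -7.

-7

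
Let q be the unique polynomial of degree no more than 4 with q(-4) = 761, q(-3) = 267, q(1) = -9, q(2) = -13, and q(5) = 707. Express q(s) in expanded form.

q(s) = 2s^4 - 4s^3 - s^2 - 3s - 3

Write q(s) = as^4 + bs^3 + cs^2 + ds + e. Substituting each data point gives a linear system:
  256a - 64b + 16c - 4d + e = 761
  81a - 27b + 9c - 3d + e = 267
  a + b + c + d + e = -9
  16a + 8b + 4c + 2d + e = -13
  625a + 125b + 25c + 5d + e = 707
Solving the system yields a = 2, b = -4, c = -1, d = -3, e = -3.
So q(s) = 2s⁴ - 4s³ - s² - 3s - 3.
Check: q(-4) = 761. ✓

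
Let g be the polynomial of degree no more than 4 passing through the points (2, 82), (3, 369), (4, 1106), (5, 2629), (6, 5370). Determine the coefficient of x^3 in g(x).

0

Write g(x) = ax^4 + bx^3 + cx^2 + dx + e. Substituting each data point gives a linear system:
  16a + 8b + 4c + 2d + e = 82
  81a + 27b + 9c + 3d + e = 369
  256a + 64b + 16c + 4d + e = 1106
  625a + 125b + 25c + 5d + e = 2629
  1296a + 216b + 36c + 6d + e = 5370
Solving the system yields a = 4, b = 0, c = 5, d = 2, e = -6.
So g(x) = 4x^4 + 5x^2 + 2x - 6.
The coefficient of x^3 is 0.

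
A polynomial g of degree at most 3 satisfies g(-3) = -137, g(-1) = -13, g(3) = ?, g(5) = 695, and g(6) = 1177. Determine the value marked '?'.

163

The 4 known points determine the degree-3 polynomial uniquely.
Write g(t) = at^3 + bt^2 + ct + d. Substituting each data point gives a linear system:
  -27a + 9b - 3c + d = -137
  -a + b - c + d = -13
  125a + 25b + 5c + d = 695
  216a + 36b + 6c + d = 1177
Solving the system yields a = 5, b = 2, c = 5, d = -5.
So g(t) = 5t^3 + 2t^2 + 5t - 5.
Then g(3) = 163.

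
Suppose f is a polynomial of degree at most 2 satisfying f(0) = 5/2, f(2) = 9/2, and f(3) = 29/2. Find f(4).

61/2

Using the Lagrange interpolation formula with nodes 0, 2, 3:
  L_0(n) = (n - 2)(n - 3) / 6
  L_1(n) = n(n - 3) / -2
  L_2(n) = n(n - 2) / 3
Then f(n) = 5/2·L_0(n) + 9/2·L_1(n) + 29/2·L_2(n).
Expanding and collecting terms gives f(n) = 3n^2 - 5n + 5/2.
Evaluating at n = 4: f(4) = 61/2.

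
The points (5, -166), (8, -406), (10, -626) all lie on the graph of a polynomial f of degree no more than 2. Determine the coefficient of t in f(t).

-2

Write f(t) = at^2 + bt + c. Substituting each data point gives a linear system:
  25a + 5b + c = -166
  64a + 8b + c = -406
  100a + 10b + c = -626
Solving the system yields a = -6, b = -2, c = -6.
So f(t) = -6t^2 - 2t - 6.
The coefficient of t is -2.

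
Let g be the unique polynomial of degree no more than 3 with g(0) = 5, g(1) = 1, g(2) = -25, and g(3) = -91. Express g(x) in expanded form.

Write g(x) = ax^3 + bx^2 + cx + d. Substituting each data point gives a linear system:
  d = 5
  a + b + c + d = 1
  8a + 4b + 2c + d = -25
  27a + 9b + 3c + d = -91
Solving the system yields a = -3, b = -2, c = 1, d = 5.
So g(x) = -3x^3 - 2x^2 + x + 5.
Check: g(3) = -91. ✓

g(x) = -3x^3 - 2x^2 + x + 5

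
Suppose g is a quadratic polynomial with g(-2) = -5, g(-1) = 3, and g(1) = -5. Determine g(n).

g(n) = -4n^2 - 4n + 3

Write g(n) = an^2 + bn + c. Substituting each data point gives a linear system:
  4a - 2b + c = -5
  a - b + c = 3
  a + b + c = -5
Solving the system yields a = -4, b = -4, c = 3.
So g(n) = -4n^2 - 4n + 3.
Check: g(1) = -5. ✓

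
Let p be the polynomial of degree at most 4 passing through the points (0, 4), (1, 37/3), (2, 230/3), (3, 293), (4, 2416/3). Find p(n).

p(n) = 2n^4 + 4n^3 + 2n^2 + (1/3)n + 4

Write p(n) = an^4 + bn^3 + cn^2 + dn + e. Substituting each data point gives a linear system:
  e = 4
  a + b + c + d + e = 37/3
  16a + 8b + 4c + 2d + e = 230/3
  81a + 27b + 9c + 3d + e = 293
  256a + 64b + 16c + 4d + e = 2416/3
Solving the system yields a = 2, b = 4, c = 2, d = 1/3, e = 4.
So p(n) = 2n^4 + 4n^3 + 2n^2 + (1/3)n + 4.
Check: p(4) = 2416/3. ✓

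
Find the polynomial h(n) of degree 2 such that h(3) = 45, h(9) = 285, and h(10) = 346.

Using the Lagrange interpolation formula with nodes 3, 9, 10:
  L_0(n) = (n - 9)(n - 10) / 42
  L_1(n) = (n - 3)(n - 10) / -6
  L_2(n) = (n - 3)(n - 9) / 7
Then h(n) = 45·L_0(n) + 285·L_1(n) + 346·L_2(n).
Expanding and collecting terms gives h(n) = 3n^2 + 4n + 6.
Check: h(9) = 285. ✓

h(n) = 3n^2 + 4n + 6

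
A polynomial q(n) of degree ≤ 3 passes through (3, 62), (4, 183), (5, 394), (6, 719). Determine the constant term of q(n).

Write q(n) = an^3 + bn^2 + cn + d. Substituting each data point gives a linear system:
  27a + 9b + 3c + d = 62
  64a + 16b + 4c + d = 183
  125a + 25b + 5c + d = 394
  216a + 36b + 6c + d = 719
Solving the system yields a = 4, b = -3, c = -6, d = -1.
So q(n) = 4n^3 - 3n^2 - 6n - 1.
The constant term is -1.

-1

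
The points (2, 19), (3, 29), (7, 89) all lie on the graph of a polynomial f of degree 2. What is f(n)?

f(n) = n^2 + 5n + 5

Write f(n) = an^2 + bn + c. Substituting each data point gives a linear system:
  4a + 2b + c = 19
  9a + 3b + c = 29
  49a + 7b + c = 89
Solving the system yields a = 1, b = 5, c = 5.
So f(n) = n^2 + 5n + 5.
Check: f(7) = 89. ✓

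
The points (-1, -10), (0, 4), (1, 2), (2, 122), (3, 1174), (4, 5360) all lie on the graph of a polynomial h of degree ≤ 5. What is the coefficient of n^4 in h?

-2

Write h(n) = an^5 + bn^4 + cn^3 + dn^2 + en + k. Substituting each data point gives a linear system:
  -a + b - c + d - e + k = -10
  k = 4
  a + b + c + d + e + k = 2
  32a + 16b + 8c + 4d + 2e + k = 122
  243a + 81b + 27c + 9d + 3e + k = 1174
  1024a + 256b + 64c + 16d + 4e + k = 5360
Solving the system yields a = 6, b = -2, c = -3, d = -6, e = 3, k = 4.
So h(n) = 6n^5 - 2n^4 - 3n^3 - 6n^2 + 3n + 4.
The coefficient of n^4 is -2.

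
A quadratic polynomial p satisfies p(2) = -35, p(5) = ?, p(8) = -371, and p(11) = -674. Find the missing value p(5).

-158

On equispaced nodes a degree-2 polynomial has vanishing third forward difference, so
  - p(2) + 3·p(5) - 3·p(8) + p(11) = 0.
Substituting the known values and solving for p(5):
  3·p(5) = -474
  p(5) = -158.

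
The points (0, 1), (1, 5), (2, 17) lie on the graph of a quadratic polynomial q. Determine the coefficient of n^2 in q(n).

Write q(n) = an^2 + bn + c. Substituting each data point gives a linear system:
  c = 1
  a + b + c = 5
  4a + 2b + c = 17
Solving the system yields a = 4, b = 0, c = 1.
So q(n) = 4n^2 + 1.
The leading coefficient is 4.

4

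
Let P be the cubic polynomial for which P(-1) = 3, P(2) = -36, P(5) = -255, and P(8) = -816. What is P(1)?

-11

Using the Lagrange interpolation formula with nodes -1, 2, 5, 8:
  L_0(s) = (s - 2)(s - 5)(s - 8) / -162
  L_1(s) = (s + 1)(s - 5)(s - 8) / 54
  L_2(s) = (s + 1)(s - 2)(s - 8) / -54
  L_3(s) = (s + 1)(s - 2)(s - 5) / 162
Then P(s) = 3·L_0(s) - 36·L_1(s) - 255·L_2(s) - 816·L_3(s).
Expanding and collecting terms gives P(s) = -s³ - 4s² - 6s.
Evaluating at s = 1: P(1) = -11.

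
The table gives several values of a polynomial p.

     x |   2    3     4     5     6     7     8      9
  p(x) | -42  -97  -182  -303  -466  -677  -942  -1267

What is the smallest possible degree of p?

Forward differences of the values at x = 2, 3, 4, 5, 6, 7, 8, 9:
  p  : -42  -97  -182  -303  -466  -677  -942  -1267
  Δ  : -55  -85  -121  -163  -211  -265  -325
  Δ^2: -30  -36  -42  -48  -54  -60
  Δ^3: -6  -6  -6  -6  -6
  Δ^4: 0  0  0  0
  Δ^5: 0  0  0
  Δ^6: 0  0
  Δ^7: 0
The third differences are constant (-6) and nonzero, while all higher differences vanish, so the minimal degree is 3.

3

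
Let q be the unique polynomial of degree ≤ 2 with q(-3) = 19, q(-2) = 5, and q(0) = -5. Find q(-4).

Using the Lagrange interpolation formula with nodes -3, -2, 0:
  L_0(s) = (s + 2)s / 3
  L_1(s) = (s + 3)s / -2
  L_2(s) = (s + 3)(s + 2) / 6
Then q(s) = 19·L_0(s) + 5·L_1(s) - 5·L_2(s).
Expanding and collecting terms gives q(s) = 3s^2 + s - 5.
Evaluating at s = -4: q(-4) = 39.

39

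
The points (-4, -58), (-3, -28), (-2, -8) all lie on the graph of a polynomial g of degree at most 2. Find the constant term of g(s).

2

Write g(s) = as^2 + bs + c. Substituting each data point gives a linear system:
  16a - 4b + c = -58
  9a - 3b + c = -28
  4a - 2b + c = -8
Solving the system yields a = -5, b = -5, c = 2.
So g(s) = -5s^2 - 5s + 2.
The constant term is 2.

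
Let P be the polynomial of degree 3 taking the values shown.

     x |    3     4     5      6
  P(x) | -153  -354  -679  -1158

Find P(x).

Using the Lagrange interpolation formula with nodes 3, 4, 5, 6:
  L_0(x) = (x - 4)(x - 5)(x - 6) / -6
  L_1(x) = (x - 3)(x - 5)(x - 6) / 2
  L_2(x) = (x - 3)(x - 4)(x - 6) / -2
  L_3(x) = (x - 3)(x - 4)(x - 5) / 6
Then P(x) = -153·L_0(x) - 354·L_1(x) - 679·L_2(x) - 1158·L_3(x).
Expanding and collecting terms gives P(x) = -5x³ - 2x² - 2x + 6.
Check: P(5) = -679. ✓

P(x) = -5x^3 - 2x^2 - 2x + 6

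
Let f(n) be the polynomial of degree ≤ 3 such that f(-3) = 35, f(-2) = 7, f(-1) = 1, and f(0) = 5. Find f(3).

-43

Write f(n) = an^3 + bn^2 + cn + d. Substituting each data point gives a linear system:
  -27a + 9b - 3c + d = 35
  -8a + 4b - 2c + d = 7
  -a + b - c + d = 1
  d = 5
Solving the system yields a = -2, b = -1, c = 5, d = 5.
So f(n) = -2n³ - n² + 5n + 5.
Then f(3) = -43.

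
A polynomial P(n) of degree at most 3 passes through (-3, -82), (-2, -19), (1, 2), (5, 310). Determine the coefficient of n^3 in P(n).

3

Write P(n) = an^3 + bn^2 + cn + d. Substituting each data point gives a linear system:
  -27a + 9b - 3c + d = -82
  -8a + 4b - 2c + d = -19
  a + b + c + d = 2
  125a + 25b + 5c + d = 310
Solving the system yields a = 3, b = -2, c = -4, d = 5.
So P(n) = 3n^3 - 2n^2 - 4n + 5.
The leading coefficient is 3.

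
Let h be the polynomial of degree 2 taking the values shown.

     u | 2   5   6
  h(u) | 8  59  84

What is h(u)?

Using the Lagrange interpolation formula with nodes 2, 5, 6:
  L_0(u) = (u - 5)(u - 6) / 12
  L_1(u) = (u - 2)(u - 6) / -3
  L_2(u) = (u - 2)(u - 5) / 4
Then h(u) = 8·L_0(u) + 59·L_1(u) + 84·L_2(u).
Expanding and collecting terms gives h(u) = 2u² + 3u - 6.
Check: h(5) = 59. ✓

h(u) = 2u^2 + 3u - 6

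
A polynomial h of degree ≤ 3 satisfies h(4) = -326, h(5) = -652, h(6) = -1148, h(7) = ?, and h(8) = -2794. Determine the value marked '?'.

The 4 known points determine the degree-3 polynomial uniquely.
Write h(n) = an^3 + bn^2 + cn + d. Substituting each data point gives a linear system:
  64a + 16b + 4c + d = -326
  125a + 25b + 5c + d = -652
  216a + 36b + 6c + d = -1148
  512a + 64b + 8c + d = -2794
Solving the system yields a = -6, b = 5, c = -5, d = -2.
So h(n) = -6n^3 + 5n^2 - 5n - 2.
Then h(7) = -1850.

-1850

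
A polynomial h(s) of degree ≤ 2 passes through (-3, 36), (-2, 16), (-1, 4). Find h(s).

h(s) = 4s^2

Using the Lagrange interpolation formula with nodes -3, -2, -1:
  L_0(s) = (s + 2)(s + 1) / 2
  L_1(s) = (s + 3)(s + 1) / -1
  L_2(s) = (s + 3)(s + 2) / 2
Then h(s) = 36·L_0(s) + 16·L_1(s) + 4·L_2(s).
Expanding and collecting terms gives h(s) = 4s^2.
Check: h(-1) = 4. ✓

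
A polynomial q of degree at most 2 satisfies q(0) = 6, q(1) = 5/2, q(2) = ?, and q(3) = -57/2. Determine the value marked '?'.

The 3 known points determine the degree-2 polynomial uniquely.
Write q(s) = as^2 + bs + c. Substituting each data point gives a linear system:
  c = 6
  a + b + c = 5/2
  9a + 3b + c = -57/2
Solving the system yields a = -4, b = 1/2, c = 6.
So q(s) = -4s² + (1/2)s + 6.
Then q(2) = -9.

-9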